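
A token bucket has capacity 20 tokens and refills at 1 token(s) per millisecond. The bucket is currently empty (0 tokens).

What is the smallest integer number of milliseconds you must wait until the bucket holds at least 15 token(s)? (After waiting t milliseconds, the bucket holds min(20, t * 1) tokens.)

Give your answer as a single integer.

Need t * 1 >= 15, so t >= 15/1.
Smallest integer t = ceil(15/1) = 15.

Answer: 15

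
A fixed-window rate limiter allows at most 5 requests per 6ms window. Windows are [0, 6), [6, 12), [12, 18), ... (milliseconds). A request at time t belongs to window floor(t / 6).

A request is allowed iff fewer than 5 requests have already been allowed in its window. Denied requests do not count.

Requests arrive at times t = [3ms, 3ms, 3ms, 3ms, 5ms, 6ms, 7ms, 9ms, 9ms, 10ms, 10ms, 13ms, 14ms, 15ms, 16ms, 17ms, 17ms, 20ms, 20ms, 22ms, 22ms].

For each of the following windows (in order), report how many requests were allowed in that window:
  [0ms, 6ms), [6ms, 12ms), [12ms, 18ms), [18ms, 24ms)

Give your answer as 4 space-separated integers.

Answer: 5 5 5 4

Derivation:
Processing requests:
  req#1 t=3ms (window 0): ALLOW
  req#2 t=3ms (window 0): ALLOW
  req#3 t=3ms (window 0): ALLOW
  req#4 t=3ms (window 0): ALLOW
  req#5 t=5ms (window 0): ALLOW
  req#6 t=6ms (window 1): ALLOW
  req#7 t=7ms (window 1): ALLOW
  req#8 t=9ms (window 1): ALLOW
  req#9 t=9ms (window 1): ALLOW
  req#10 t=10ms (window 1): ALLOW
  req#11 t=10ms (window 1): DENY
  req#12 t=13ms (window 2): ALLOW
  req#13 t=14ms (window 2): ALLOW
  req#14 t=15ms (window 2): ALLOW
  req#15 t=16ms (window 2): ALLOW
  req#16 t=17ms (window 2): ALLOW
  req#17 t=17ms (window 2): DENY
  req#18 t=20ms (window 3): ALLOW
  req#19 t=20ms (window 3): ALLOW
  req#20 t=22ms (window 3): ALLOW
  req#21 t=22ms (window 3): ALLOW

Allowed counts by window: 5 5 5 4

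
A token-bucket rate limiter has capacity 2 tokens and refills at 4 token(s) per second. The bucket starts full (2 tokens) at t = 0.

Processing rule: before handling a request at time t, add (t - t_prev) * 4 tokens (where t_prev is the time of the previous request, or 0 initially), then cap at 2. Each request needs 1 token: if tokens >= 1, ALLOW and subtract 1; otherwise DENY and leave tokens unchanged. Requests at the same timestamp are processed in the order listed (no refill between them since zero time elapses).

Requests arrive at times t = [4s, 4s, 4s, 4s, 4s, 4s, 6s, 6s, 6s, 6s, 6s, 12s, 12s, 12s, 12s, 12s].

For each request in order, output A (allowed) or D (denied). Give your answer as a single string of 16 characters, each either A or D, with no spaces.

Simulating step by step:
  req#1 t=4s: ALLOW
  req#2 t=4s: ALLOW
  req#3 t=4s: DENY
  req#4 t=4s: DENY
  req#5 t=4s: DENY
  req#6 t=4s: DENY
  req#7 t=6s: ALLOW
  req#8 t=6s: ALLOW
  req#9 t=6s: DENY
  req#10 t=6s: DENY
  req#11 t=6s: DENY
  req#12 t=12s: ALLOW
  req#13 t=12s: ALLOW
  req#14 t=12s: DENY
  req#15 t=12s: DENY
  req#16 t=12s: DENY

Answer: AADDDDAADDDAADDD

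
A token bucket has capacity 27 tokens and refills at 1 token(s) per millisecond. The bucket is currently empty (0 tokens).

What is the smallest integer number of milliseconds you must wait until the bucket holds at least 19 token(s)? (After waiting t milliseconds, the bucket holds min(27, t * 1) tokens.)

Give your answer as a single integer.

Answer: 19

Derivation:
Need t * 1 >= 19, so t >= 19/1.
Smallest integer t = ceil(19/1) = 19.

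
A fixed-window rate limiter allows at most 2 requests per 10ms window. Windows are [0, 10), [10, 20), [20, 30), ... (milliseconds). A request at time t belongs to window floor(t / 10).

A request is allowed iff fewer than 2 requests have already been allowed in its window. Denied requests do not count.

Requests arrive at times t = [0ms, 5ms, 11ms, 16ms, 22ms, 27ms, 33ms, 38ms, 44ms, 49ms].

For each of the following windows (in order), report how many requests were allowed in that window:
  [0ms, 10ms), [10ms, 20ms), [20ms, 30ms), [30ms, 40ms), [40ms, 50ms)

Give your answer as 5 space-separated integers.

Processing requests:
  req#1 t=0ms (window 0): ALLOW
  req#2 t=5ms (window 0): ALLOW
  req#3 t=11ms (window 1): ALLOW
  req#4 t=16ms (window 1): ALLOW
  req#5 t=22ms (window 2): ALLOW
  req#6 t=27ms (window 2): ALLOW
  req#7 t=33ms (window 3): ALLOW
  req#8 t=38ms (window 3): ALLOW
  req#9 t=44ms (window 4): ALLOW
  req#10 t=49ms (window 4): ALLOW

Allowed counts by window: 2 2 2 2 2

Answer: 2 2 2 2 2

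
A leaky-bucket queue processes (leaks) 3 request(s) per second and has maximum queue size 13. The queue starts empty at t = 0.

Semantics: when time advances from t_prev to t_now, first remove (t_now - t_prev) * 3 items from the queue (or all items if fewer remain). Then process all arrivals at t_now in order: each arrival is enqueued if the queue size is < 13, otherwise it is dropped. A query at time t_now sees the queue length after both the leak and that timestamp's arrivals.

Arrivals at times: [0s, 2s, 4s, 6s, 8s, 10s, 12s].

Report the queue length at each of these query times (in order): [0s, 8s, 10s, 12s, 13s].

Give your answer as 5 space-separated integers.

Queue lengths at query times:
  query t=0s: backlog = 1
  query t=8s: backlog = 1
  query t=10s: backlog = 1
  query t=12s: backlog = 1
  query t=13s: backlog = 0

Answer: 1 1 1 1 0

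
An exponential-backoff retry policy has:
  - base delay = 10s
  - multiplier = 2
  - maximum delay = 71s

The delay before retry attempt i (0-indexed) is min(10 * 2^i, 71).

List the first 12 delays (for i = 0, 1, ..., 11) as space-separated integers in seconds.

Computing each delay:
  i=0: min(10*2^0, 71) = 10
  i=1: min(10*2^1, 71) = 20
  i=2: min(10*2^2, 71) = 40
  i=3: min(10*2^3, 71) = 71
  i=4: min(10*2^4, 71) = 71
  i=5: min(10*2^5, 71) = 71
  i=6: min(10*2^6, 71) = 71
  i=7: min(10*2^7, 71) = 71
  i=8: min(10*2^8, 71) = 71
  i=9: min(10*2^9, 71) = 71
  i=10: min(10*2^10, 71) = 71
  i=11: min(10*2^11, 71) = 71

Answer: 10 20 40 71 71 71 71 71 71 71 71 71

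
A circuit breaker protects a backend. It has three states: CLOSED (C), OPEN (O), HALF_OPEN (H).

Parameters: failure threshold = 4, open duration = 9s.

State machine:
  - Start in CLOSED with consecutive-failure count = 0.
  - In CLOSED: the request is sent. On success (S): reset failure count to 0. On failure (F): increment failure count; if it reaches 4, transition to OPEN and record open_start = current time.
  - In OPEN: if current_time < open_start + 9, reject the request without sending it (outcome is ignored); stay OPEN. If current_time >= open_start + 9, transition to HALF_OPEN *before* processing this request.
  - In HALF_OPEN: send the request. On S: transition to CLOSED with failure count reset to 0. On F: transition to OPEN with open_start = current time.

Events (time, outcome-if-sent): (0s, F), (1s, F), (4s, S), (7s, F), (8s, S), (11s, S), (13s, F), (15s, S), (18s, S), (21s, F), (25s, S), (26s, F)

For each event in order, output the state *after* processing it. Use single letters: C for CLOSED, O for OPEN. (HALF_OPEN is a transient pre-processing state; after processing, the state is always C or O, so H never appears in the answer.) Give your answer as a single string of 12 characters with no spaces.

Answer: CCCCCCCCCCCC

Derivation:
State after each event:
  event#1 t=0s outcome=F: state=CLOSED
  event#2 t=1s outcome=F: state=CLOSED
  event#3 t=4s outcome=S: state=CLOSED
  event#4 t=7s outcome=F: state=CLOSED
  event#5 t=8s outcome=S: state=CLOSED
  event#6 t=11s outcome=S: state=CLOSED
  event#7 t=13s outcome=F: state=CLOSED
  event#8 t=15s outcome=S: state=CLOSED
  event#9 t=18s outcome=S: state=CLOSED
  event#10 t=21s outcome=F: state=CLOSED
  event#11 t=25s outcome=S: state=CLOSED
  event#12 t=26s outcome=F: state=CLOSED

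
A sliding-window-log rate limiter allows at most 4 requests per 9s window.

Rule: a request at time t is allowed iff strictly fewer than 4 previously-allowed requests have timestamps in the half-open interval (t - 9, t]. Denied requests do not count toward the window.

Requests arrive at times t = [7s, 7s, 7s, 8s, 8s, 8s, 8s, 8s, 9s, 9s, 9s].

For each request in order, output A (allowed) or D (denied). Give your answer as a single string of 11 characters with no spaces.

Tracking allowed requests in the window:
  req#1 t=7s: ALLOW
  req#2 t=7s: ALLOW
  req#3 t=7s: ALLOW
  req#4 t=8s: ALLOW
  req#5 t=8s: DENY
  req#6 t=8s: DENY
  req#7 t=8s: DENY
  req#8 t=8s: DENY
  req#9 t=9s: DENY
  req#10 t=9s: DENY
  req#11 t=9s: DENY

Answer: AAAADDDDDDD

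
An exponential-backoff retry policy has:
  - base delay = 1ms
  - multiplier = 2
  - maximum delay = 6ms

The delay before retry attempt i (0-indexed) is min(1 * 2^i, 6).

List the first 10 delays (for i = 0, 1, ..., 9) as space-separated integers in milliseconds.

Computing each delay:
  i=0: min(1*2^0, 6) = 1
  i=1: min(1*2^1, 6) = 2
  i=2: min(1*2^2, 6) = 4
  i=3: min(1*2^3, 6) = 6
  i=4: min(1*2^4, 6) = 6
  i=5: min(1*2^5, 6) = 6
  i=6: min(1*2^6, 6) = 6
  i=7: min(1*2^7, 6) = 6
  i=8: min(1*2^8, 6) = 6
  i=9: min(1*2^9, 6) = 6

Answer: 1 2 4 6 6 6 6 6 6 6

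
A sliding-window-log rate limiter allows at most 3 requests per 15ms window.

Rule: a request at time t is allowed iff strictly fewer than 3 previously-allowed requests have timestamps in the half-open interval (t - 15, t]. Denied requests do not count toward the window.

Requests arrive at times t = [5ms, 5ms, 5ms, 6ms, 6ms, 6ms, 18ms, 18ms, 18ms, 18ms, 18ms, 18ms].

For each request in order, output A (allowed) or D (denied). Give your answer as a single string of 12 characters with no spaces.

Tracking allowed requests in the window:
  req#1 t=5ms: ALLOW
  req#2 t=5ms: ALLOW
  req#3 t=5ms: ALLOW
  req#4 t=6ms: DENY
  req#5 t=6ms: DENY
  req#6 t=6ms: DENY
  req#7 t=18ms: DENY
  req#8 t=18ms: DENY
  req#9 t=18ms: DENY
  req#10 t=18ms: DENY
  req#11 t=18ms: DENY
  req#12 t=18ms: DENY

Answer: AAADDDDDDDDD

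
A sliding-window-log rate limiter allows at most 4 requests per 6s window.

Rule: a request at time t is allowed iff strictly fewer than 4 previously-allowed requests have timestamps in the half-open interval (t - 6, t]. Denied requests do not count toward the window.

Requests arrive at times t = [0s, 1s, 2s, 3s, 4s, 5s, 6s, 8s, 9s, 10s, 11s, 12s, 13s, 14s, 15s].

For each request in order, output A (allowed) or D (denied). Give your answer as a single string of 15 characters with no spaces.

Tracking allowed requests in the window:
  req#1 t=0s: ALLOW
  req#2 t=1s: ALLOW
  req#3 t=2s: ALLOW
  req#4 t=3s: ALLOW
  req#5 t=4s: DENY
  req#6 t=5s: DENY
  req#7 t=6s: ALLOW
  req#8 t=8s: ALLOW
  req#9 t=9s: ALLOW
  req#10 t=10s: ALLOW
  req#11 t=11s: DENY
  req#12 t=12s: ALLOW
  req#13 t=13s: DENY
  req#14 t=14s: ALLOW
  req#15 t=15s: ALLOW

Answer: AAAADDAAAADADAA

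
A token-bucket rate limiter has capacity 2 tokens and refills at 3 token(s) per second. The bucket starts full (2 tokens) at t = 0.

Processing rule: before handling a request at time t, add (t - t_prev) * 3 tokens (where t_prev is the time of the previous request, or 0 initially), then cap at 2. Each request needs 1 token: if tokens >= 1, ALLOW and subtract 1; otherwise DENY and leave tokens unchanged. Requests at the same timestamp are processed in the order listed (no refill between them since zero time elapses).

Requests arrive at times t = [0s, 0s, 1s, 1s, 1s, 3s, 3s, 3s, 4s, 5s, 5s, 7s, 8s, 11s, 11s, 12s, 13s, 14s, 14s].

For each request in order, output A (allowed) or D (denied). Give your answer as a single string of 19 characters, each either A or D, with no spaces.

Answer: AAAADAADAAAAAAAAAAA

Derivation:
Simulating step by step:
  req#1 t=0s: ALLOW
  req#2 t=0s: ALLOW
  req#3 t=1s: ALLOW
  req#4 t=1s: ALLOW
  req#5 t=1s: DENY
  req#6 t=3s: ALLOW
  req#7 t=3s: ALLOW
  req#8 t=3s: DENY
  req#9 t=4s: ALLOW
  req#10 t=5s: ALLOW
  req#11 t=5s: ALLOW
  req#12 t=7s: ALLOW
  req#13 t=8s: ALLOW
  req#14 t=11s: ALLOW
  req#15 t=11s: ALLOW
  req#16 t=12s: ALLOW
  req#17 t=13s: ALLOW
  req#18 t=14s: ALLOW
  req#19 t=14s: ALLOW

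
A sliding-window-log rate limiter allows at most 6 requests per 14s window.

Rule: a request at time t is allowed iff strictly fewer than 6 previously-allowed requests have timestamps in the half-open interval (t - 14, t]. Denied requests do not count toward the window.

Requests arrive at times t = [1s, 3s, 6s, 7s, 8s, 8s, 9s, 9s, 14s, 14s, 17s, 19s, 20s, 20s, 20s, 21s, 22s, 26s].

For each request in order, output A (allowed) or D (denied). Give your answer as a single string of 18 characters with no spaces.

Answer: AAAAAADDDDAAADDAAA

Derivation:
Tracking allowed requests in the window:
  req#1 t=1s: ALLOW
  req#2 t=3s: ALLOW
  req#3 t=6s: ALLOW
  req#4 t=7s: ALLOW
  req#5 t=8s: ALLOW
  req#6 t=8s: ALLOW
  req#7 t=9s: DENY
  req#8 t=9s: DENY
  req#9 t=14s: DENY
  req#10 t=14s: DENY
  req#11 t=17s: ALLOW
  req#12 t=19s: ALLOW
  req#13 t=20s: ALLOW
  req#14 t=20s: DENY
  req#15 t=20s: DENY
  req#16 t=21s: ALLOW
  req#17 t=22s: ALLOW
  req#18 t=26s: ALLOW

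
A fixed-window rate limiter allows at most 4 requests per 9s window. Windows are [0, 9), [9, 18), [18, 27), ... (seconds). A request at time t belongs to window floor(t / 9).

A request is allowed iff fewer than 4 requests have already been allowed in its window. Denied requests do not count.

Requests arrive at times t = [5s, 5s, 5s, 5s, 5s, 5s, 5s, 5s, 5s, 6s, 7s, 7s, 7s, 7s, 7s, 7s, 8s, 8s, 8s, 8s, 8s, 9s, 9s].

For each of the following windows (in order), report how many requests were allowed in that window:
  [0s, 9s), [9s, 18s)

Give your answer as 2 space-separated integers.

Processing requests:
  req#1 t=5s (window 0): ALLOW
  req#2 t=5s (window 0): ALLOW
  req#3 t=5s (window 0): ALLOW
  req#4 t=5s (window 0): ALLOW
  req#5 t=5s (window 0): DENY
  req#6 t=5s (window 0): DENY
  req#7 t=5s (window 0): DENY
  req#8 t=5s (window 0): DENY
  req#9 t=5s (window 0): DENY
  req#10 t=6s (window 0): DENY
  req#11 t=7s (window 0): DENY
  req#12 t=7s (window 0): DENY
  req#13 t=7s (window 0): DENY
  req#14 t=7s (window 0): DENY
  req#15 t=7s (window 0): DENY
  req#16 t=7s (window 0): DENY
  req#17 t=8s (window 0): DENY
  req#18 t=8s (window 0): DENY
  req#19 t=8s (window 0): DENY
  req#20 t=8s (window 0): DENY
  req#21 t=8s (window 0): DENY
  req#22 t=9s (window 1): ALLOW
  req#23 t=9s (window 1): ALLOW

Allowed counts by window: 4 2

Answer: 4 2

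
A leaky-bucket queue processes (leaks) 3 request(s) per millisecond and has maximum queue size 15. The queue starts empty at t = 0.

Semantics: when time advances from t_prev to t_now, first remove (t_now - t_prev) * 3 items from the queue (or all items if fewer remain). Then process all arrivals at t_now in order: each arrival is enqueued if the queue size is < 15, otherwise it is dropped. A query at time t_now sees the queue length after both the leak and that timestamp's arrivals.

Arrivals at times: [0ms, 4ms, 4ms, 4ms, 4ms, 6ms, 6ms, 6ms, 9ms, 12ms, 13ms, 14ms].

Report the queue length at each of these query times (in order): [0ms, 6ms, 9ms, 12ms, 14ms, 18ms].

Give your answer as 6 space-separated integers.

Queue lengths at query times:
  query t=0ms: backlog = 1
  query t=6ms: backlog = 3
  query t=9ms: backlog = 1
  query t=12ms: backlog = 1
  query t=14ms: backlog = 1
  query t=18ms: backlog = 0

Answer: 1 3 1 1 1 0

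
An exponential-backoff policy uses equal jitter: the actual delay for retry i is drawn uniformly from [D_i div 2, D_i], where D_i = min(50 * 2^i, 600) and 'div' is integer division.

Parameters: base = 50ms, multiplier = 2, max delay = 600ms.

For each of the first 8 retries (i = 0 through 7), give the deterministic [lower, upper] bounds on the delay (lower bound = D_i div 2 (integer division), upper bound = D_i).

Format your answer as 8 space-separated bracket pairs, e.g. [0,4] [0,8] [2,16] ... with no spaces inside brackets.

Computing bounds per retry:
  i=0: D_i=min(50*2^0,600)=50, bounds=[25,50]
  i=1: D_i=min(50*2^1,600)=100, bounds=[50,100]
  i=2: D_i=min(50*2^2,600)=200, bounds=[100,200]
  i=3: D_i=min(50*2^3,600)=400, bounds=[200,400]
  i=4: D_i=min(50*2^4,600)=600, bounds=[300,600]
  i=5: D_i=min(50*2^5,600)=600, bounds=[300,600]
  i=6: D_i=min(50*2^6,600)=600, bounds=[300,600]
  i=7: D_i=min(50*2^7,600)=600, bounds=[300,600]

Answer: [25,50] [50,100] [100,200] [200,400] [300,600] [300,600] [300,600] [300,600]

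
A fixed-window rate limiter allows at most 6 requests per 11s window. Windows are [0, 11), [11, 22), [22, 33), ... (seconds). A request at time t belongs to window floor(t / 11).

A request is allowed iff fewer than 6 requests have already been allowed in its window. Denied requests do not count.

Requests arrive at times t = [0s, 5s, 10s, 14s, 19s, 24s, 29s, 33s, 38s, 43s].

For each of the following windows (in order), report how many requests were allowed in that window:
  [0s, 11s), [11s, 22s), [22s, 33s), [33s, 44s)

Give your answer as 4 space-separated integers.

Answer: 3 2 2 3

Derivation:
Processing requests:
  req#1 t=0s (window 0): ALLOW
  req#2 t=5s (window 0): ALLOW
  req#3 t=10s (window 0): ALLOW
  req#4 t=14s (window 1): ALLOW
  req#5 t=19s (window 1): ALLOW
  req#6 t=24s (window 2): ALLOW
  req#7 t=29s (window 2): ALLOW
  req#8 t=33s (window 3): ALLOW
  req#9 t=38s (window 3): ALLOW
  req#10 t=43s (window 3): ALLOW

Allowed counts by window: 3 2 2 3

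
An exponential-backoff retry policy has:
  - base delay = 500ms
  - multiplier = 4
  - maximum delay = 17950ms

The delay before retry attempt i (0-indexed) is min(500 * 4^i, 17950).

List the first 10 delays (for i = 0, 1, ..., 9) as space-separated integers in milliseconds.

Answer: 500 2000 8000 17950 17950 17950 17950 17950 17950 17950

Derivation:
Computing each delay:
  i=0: min(500*4^0, 17950) = 500
  i=1: min(500*4^1, 17950) = 2000
  i=2: min(500*4^2, 17950) = 8000
  i=3: min(500*4^3, 17950) = 17950
  i=4: min(500*4^4, 17950) = 17950
  i=5: min(500*4^5, 17950) = 17950
  i=6: min(500*4^6, 17950) = 17950
  i=7: min(500*4^7, 17950) = 17950
  i=8: min(500*4^8, 17950) = 17950
  i=9: min(500*4^9, 17950) = 17950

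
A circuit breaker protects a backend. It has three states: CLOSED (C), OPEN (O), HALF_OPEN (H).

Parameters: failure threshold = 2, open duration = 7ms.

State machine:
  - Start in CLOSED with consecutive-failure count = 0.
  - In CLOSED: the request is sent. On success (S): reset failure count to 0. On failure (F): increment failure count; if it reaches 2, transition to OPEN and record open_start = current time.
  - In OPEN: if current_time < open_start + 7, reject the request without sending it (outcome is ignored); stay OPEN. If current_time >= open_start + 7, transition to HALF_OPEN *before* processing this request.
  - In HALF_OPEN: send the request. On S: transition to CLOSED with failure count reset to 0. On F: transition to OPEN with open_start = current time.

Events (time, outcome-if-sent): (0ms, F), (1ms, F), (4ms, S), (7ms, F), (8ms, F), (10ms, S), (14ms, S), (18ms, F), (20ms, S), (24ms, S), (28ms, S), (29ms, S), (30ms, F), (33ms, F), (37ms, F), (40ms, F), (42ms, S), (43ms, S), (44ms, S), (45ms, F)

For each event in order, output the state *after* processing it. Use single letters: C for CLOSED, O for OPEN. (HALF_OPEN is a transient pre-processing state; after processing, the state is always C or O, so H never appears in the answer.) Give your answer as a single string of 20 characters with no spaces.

State after each event:
  event#1 t=0ms outcome=F: state=CLOSED
  event#2 t=1ms outcome=F: state=OPEN
  event#3 t=4ms outcome=S: state=OPEN
  event#4 t=7ms outcome=F: state=OPEN
  event#5 t=8ms outcome=F: state=OPEN
  event#6 t=10ms outcome=S: state=OPEN
  event#7 t=14ms outcome=S: state=OPEN
  event#8 t=18ms outcome=F: state=OPEN
  event#9 t=20ms outcome=S: state=OPEN
  event#10 t=24ms outcome=S: state=OPEN
  event#11 t=28ms outcome=S: state=CLOSED
  event#12 t=29ms outcome=S: state=CLOSED
  event#13 t=30ms outcome=F: state=CLOSED
  event#14 t=33ms outcome=F: state=OPEN
  event#15 t=37ms outcome=F: state=OPEN
  event#16 t=40ms outcome=F: state=OPEN
  event#17 t=42ms outcome=S: state=OPEN
  event#18 t=43ms outcome=S: state=OPEN
  event#19 t=44ms outcome=S: state=OPEN
  event#20 t=45ms outcome=F: state=OPEN

Answer: COOOOOOOOOCCCOOOOOOO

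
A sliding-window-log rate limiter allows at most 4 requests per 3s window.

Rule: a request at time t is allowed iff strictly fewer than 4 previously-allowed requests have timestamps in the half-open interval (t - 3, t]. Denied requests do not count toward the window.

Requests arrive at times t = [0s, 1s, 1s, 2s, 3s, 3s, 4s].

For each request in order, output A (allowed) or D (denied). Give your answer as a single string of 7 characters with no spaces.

Tracking allowed requests in the window:
  req#1 t=0s: ALLOW
  req#2 t=1s: ALLOW
  req#3 t=1s: ALLOW
  req#4 t=2s: ALLOW
  req#5 t=3s: ALLOW
  req#6 t=3s: DENY
  req#7 t=4s: ALLOW

Answer: AAAAADA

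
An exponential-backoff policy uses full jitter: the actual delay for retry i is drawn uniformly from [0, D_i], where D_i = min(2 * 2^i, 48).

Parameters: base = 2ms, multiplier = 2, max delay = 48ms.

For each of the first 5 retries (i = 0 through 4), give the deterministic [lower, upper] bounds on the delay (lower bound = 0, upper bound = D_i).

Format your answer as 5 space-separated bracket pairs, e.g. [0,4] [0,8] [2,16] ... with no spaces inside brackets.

Answer: [0,2] [0,4] [0,8] [0,16] [0,32]

Derivation:
Computing bounds per retry:
  i=0: D_i=min(2*2^0,48)=2, bounds=[0,2]
  i=1: D_i=min(2*2^1,48)=4, bounds=[0,4]
  i=2: D_i=min(2*2^2,48)=8, bounds=[0,8]
  i=3: D_i=min(2*2^3,48)=16, bounds=[0,16]
  i=4: D_i=min(2*2^4,48)=32, bounds=[0,32]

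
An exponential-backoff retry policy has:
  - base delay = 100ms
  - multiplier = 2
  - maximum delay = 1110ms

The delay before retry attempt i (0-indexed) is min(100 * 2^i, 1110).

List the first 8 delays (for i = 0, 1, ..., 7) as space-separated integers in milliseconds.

Computing each delay:
  i=0: min(100*2^0, 1110) = 100
  i=1: min(100*2^1, 1110) = 200
  i=2: min(100*2^2, 1110) = 400
  i=3: min(100*2^3, 1110) = 800
  i=4: min(100*2^4, 1110) = 1110
  i=5: min(100*2^5, 1110) = 1110
  i=6: min(100*2^6, 1110) = 1110
  i=7: min(100*2^7, 1110) = 1110

Answer: 100 200 400 800 1110 1110 1110 1110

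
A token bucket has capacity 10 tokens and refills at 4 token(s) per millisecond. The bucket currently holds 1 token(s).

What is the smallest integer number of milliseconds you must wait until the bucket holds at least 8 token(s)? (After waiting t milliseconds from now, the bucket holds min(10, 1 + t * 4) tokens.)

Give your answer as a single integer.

Need 1 + t * 4 >= 8, so t >= 7/4.
Smallest integer t = ceil(7/4) = 2.

Answer: 2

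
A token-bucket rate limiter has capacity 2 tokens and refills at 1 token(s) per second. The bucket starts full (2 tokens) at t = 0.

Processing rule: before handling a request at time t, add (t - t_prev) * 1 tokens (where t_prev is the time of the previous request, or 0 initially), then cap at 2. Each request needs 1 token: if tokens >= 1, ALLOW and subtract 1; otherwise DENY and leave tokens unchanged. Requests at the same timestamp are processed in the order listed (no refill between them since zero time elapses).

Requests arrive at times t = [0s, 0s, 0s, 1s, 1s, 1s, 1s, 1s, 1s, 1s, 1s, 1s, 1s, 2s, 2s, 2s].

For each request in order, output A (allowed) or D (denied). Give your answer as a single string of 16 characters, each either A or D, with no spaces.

Answer: AADADDDDDDDDDADD

Derivation:
Simulating step by step:
  req#1 t=0s: ALLOW
  req#2 t=0s: ALLOW
  req#3 t=0s: DENY
  req#4 t=1s: ALLOW
  req#5 t=1s: DENY
  req#6 t=1s: DENY
  req#7 t=1s: DENY
  req#8 t=1s: DENY
  req#9 t=1s: DENY
  req#10 t=1s: DENY
  req#11 t=1s: DENY
  req#12 t=1s: DENY
  req#13 t=1s: DENY
  req#14 t=2s: ALLOW
  req#15 t=2s: DENY
  req#16 t=2s: DENY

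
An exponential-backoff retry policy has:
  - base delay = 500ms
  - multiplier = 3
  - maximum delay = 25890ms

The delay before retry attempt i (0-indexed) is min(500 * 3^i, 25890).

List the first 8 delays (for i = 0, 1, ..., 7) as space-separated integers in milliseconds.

Answer: 500 1500 4500 13500 25890 25890 25890 25890

Derivation:
Computing each delay:
  i=0: min(500*3^0, 25890) = 500
  i=1: min(500*3^1, 25890) = 1500
  i=2: min(500*3^2, 25890) = 4500
  i=3: min(500*3^3, 25890) = 13500
  i=4: min(500*3^4, 25890) = 25890
  i=5: min(500*3^5, 25890) = 25890
  i=6: min(500*3^6, 25890) = 25890
  i=7: min(500*3^7, 25890) = 25890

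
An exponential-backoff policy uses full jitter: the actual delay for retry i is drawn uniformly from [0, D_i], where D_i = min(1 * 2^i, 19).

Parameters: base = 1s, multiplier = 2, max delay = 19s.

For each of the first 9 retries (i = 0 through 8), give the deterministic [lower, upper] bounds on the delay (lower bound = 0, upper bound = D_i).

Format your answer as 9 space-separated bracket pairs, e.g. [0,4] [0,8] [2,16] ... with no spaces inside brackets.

Answer: [0,1] [0,2] [0,4] [0,8] [0,16] [0,19] [0,19] [0,19] [0,19]

Derivation:
Computing bounds per retry:
  i=0: D_i=min(1*2^0,19)=1, bounds=[0,1]
  i=1: D_i=min(1*2^1,19)=2, bounds=[0,2]
  i=2: D_i=min(1*2^2,19)=4, bounds=[0,4]
  i=3: D_i=min(1*2^3,19)=8, bounds=[0,8]
  i=4: D_i=min(1*2^4,19)=16, bounds=[0,16]
  i=5: D_i=min(1*2^5,19)=19, bounds=[0,19]
  i=6: D_i=min(1*2^6,19)=19, bounds=[0,19]
  i=7: D_i=min(1*2^7,19)=19, bounds=[0,19]
  i=8: D_i=min(1*2^8,19)=19, bounds=[0,19]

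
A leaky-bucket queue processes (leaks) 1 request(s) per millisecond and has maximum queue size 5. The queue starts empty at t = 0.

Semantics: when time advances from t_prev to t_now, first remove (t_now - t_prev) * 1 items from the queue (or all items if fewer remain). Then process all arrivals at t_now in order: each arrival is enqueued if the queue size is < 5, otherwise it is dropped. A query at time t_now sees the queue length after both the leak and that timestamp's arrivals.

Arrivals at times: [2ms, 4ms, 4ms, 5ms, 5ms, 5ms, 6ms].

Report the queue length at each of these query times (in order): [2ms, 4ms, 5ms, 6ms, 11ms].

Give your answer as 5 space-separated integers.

Queue lengths at query times:
  query t=2ms: backlog = 1
  query t=4ms: backlog = 2
  query t=5ms: backlog = 4
  query t=6ms: backlog = 4
  query t=11ms: backlog = 0

Answer: 1 2 4 4 0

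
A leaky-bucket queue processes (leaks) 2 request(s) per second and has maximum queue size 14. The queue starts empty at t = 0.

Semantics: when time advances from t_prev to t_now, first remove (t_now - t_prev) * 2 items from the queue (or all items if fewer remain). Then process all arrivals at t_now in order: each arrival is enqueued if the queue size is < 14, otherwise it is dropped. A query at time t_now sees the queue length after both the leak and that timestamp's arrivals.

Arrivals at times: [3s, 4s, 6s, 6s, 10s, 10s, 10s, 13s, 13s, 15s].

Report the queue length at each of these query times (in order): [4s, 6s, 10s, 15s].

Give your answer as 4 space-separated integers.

Answer: 1 2 3 1

Derivation:
Queue lengths at query times:
  query t=4s: backlog = 1
  query t=6s: backlog = 2
  query t=10s: backlog = 3
  query t=15s: backlog = 1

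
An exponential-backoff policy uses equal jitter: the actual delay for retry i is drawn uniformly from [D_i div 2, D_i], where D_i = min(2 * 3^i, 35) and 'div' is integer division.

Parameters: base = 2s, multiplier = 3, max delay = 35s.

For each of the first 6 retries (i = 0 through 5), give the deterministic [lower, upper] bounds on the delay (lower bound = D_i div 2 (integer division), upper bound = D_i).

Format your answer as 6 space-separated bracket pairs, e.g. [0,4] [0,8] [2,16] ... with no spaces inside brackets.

Answer: [1,2] [3,6] [9,18] [17,35] [17,35] [17,35]

Derivation:
Computing bounds per retry:
  i=0: D_i=min(2*3^0,35)=2, bounds=[1,2]
  i=1: D_i=min(2*3^1,35)=6, bounds=[3,6]
  i=2: D_i=min(2*3^2,35)=18, bounds=[9,18]
  i=3: D_i=min(2*3^3,35)=35, bounds=[17,35]
  i=4: D_i=min(2*3^4,35)=35, bounds=[17,35]
  i=5: D_i=min(2*3^5,35)=35, bounds=[17,35]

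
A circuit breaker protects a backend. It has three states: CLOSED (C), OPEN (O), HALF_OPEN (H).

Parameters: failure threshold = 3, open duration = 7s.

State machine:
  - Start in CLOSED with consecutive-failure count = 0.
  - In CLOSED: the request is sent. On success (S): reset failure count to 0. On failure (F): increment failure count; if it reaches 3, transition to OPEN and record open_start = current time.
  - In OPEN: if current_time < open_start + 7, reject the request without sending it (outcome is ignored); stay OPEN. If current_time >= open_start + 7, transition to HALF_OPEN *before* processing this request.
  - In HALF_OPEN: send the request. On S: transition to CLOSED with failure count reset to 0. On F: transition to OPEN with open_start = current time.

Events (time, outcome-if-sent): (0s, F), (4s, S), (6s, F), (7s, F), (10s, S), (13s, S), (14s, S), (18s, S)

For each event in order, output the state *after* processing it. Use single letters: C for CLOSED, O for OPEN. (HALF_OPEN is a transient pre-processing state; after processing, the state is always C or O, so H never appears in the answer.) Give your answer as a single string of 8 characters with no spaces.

State after each event:
  event#1 t=0s outcome=F: state=CLOSED
  event#2 t=4s outcome=S: state=CLOSED
  event#3 t=6s outcome=F: state=CLOSED
  event#4 t=7s outcome=F: state=CLOSED
  event#5 t=10s outcome=S: state=CLOSED
  event#6 t=13s outcome=S: state=CLOSED
  event#7 t=14s outcome=S: state=CLOSED
  event#8 t=18s outcome=S: state=CLOSED

Answer: CCCCCCCC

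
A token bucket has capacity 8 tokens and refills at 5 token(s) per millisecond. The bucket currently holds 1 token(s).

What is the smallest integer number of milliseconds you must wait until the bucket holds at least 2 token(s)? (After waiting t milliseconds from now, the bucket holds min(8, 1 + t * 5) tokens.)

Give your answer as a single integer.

Need 1 + t * 5 >= 2, so t >= 1/5.
Smallest integer t = ceil(1/5) = 1.

Answer: 1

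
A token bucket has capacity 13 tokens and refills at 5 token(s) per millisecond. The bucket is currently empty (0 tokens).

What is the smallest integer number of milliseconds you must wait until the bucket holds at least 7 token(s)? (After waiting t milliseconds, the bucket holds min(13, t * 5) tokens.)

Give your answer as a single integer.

Need t * 5 >= 7, so t >= 7/5.
Smallest integer t = ceil(7/5) = 2.

Answer: 2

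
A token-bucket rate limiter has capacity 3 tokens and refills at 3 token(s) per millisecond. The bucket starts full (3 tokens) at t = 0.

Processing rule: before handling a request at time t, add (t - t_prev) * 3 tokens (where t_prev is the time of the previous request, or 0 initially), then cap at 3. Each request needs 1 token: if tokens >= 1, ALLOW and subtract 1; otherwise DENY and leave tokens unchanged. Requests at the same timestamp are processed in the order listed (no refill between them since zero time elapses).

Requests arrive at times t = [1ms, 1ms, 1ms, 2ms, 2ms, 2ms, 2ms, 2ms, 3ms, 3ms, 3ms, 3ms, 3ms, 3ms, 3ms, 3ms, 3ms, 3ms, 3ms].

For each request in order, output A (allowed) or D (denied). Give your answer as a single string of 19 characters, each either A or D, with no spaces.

Simulating step by step:
  req#1 t=1ms: ALLOW
  req#2 t=1ms: ALLOW
  req#3 t=1ms: ALLOW
  req#4 t=2ms: ALLOW
  req#5 t=2ms: ALLOW
  req#6 t=2ms: ALLOW
  req#7 t=2ms: DENY
  req#8 t=2ms: DENY
  req#9 t=3ms: ALLOW
  req#10 t=3ms: ALLOW
  req#11 t=3ms: ALLOW
  req#12 t=3ms: DENY
  req#13 t=3ms: DENY
  req#14 t=3ms: DENY
  req#15 t=3ms: DENY
  req#16 t=3ms: DENY
  req#17 t=3ms: DENY
  req#18 t=3ms: DENY
  req#19 t=3ms: DENY

Answer: AAAAAADDAAADDDDDDDD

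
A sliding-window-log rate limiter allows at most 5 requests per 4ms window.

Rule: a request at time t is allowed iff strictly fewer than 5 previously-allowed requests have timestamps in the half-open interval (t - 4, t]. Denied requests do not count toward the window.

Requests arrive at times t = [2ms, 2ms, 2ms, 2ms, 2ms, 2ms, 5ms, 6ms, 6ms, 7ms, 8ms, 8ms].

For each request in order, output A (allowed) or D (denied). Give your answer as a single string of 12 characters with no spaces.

Tracking allowed requests in the window:
  req#1 t=2ms: ALLOW
  req#2 t=2ms: ALLOW
  req#3 t=2ms: ALLOW
  req#4 t=2ms: ALLOW
  req#5 t=2ms: ALLOW
  req#6 t=2ms: DENY
  req#7 t=5ms: DENY
  req#8 t=6ms: ALLOW
  req#9 t=6ms: ALLOW
  req#10 t=7ms: ALLOW
  req#11 t=8ms: ALLOW
  req#12 t=8ms: ALLOW

Answer: AAAAADDAAAAA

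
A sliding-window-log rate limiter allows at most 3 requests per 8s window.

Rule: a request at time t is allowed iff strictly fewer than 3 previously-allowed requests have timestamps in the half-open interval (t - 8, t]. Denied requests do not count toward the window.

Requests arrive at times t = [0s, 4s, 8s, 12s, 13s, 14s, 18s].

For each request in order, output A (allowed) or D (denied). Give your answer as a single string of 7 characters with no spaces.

Tracking allowed requests in the window:
  req#1 t=0s: ALLOW
  req#2 t=4s: ALLOW
  req#3 t=8s: ALLOW
  req#4 t=12s: ALLOW
  req#5 t=13s: ALLOW
  req#6 t=14s: DENY
  req#7 t=18s: ALLOW

Answer: AAAAADA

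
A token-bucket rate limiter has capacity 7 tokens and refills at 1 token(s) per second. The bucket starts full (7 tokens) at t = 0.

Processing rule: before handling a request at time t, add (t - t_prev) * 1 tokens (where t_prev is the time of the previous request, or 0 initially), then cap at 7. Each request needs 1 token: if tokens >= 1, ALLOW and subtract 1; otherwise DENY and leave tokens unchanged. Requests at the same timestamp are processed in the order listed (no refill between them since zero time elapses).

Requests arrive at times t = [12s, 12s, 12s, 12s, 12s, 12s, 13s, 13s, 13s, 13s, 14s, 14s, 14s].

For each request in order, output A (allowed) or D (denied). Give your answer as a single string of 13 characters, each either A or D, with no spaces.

Simulating step by step:
  req#1 t=12s: ALLOW
  req#2 t=12s: ALLOW
  req#3 t=12s: ALLOW
  req#4 t=12s: ALLOW
  req#5 t=12s: ALLOW
  req#6 t=12s: ALLOW
  req#7 t=13s: ALLOW
  req#8 t=13s: ALLOW
  req#9 t=13s: DENY
  req#10 t=13s: DENY
  req#11 t=14s: ALLOW
  req#12 t=14s: DENY
  req#13 t=14s: DENY

Answer: AAAAAAAADDADD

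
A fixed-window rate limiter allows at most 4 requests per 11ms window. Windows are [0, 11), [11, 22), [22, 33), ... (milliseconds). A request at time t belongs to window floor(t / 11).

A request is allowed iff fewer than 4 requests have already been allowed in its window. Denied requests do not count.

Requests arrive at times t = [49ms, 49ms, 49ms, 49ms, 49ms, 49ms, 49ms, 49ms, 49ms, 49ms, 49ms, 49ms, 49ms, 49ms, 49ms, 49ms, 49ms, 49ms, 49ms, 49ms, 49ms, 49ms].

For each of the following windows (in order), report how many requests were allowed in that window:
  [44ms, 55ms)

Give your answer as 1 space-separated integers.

Processing requests:
  req#1 t=49ms (window 4): ALLOW
  req#2 t=49ms (window 4): ALLOW
  req#3 t=49ms (window 4): ALLOW
  req#4 t=49ms (window 4): ALLOW
  req#5 t=49ms (window 4): DENY
  req#6 t=49ms (window 4): DENY
  req#7 t=49ms (window 4): DENY
  req#8 t=49ms (window 4): DENY
  req#9 t=49ms (window 4): DENY
  req#10 t=49ms (window 4): DENY
  req#11 t=49ms (window 4): DENY
  req#12 t=49ms (window 4): DENY
  req#13 t=49ms (window 4): DENY
  req#14 t=49ms (window 4): DENY
  req#15 t=49ms (window 4): DENY
  req#16 t=49ms (window 4): DENY
  req#17 t=49ms (window 4): DENY
  req#18 t=49ms (window 4): DENY
  req#19 t=49ms (window 4): DENY
  req#20 t=49ms (window 4): DENY
  req#21 t=49ms (window 4): DENY
  req#22 t=49ms (window 4): DENY

Allowed counts by window: 4

Answer: 4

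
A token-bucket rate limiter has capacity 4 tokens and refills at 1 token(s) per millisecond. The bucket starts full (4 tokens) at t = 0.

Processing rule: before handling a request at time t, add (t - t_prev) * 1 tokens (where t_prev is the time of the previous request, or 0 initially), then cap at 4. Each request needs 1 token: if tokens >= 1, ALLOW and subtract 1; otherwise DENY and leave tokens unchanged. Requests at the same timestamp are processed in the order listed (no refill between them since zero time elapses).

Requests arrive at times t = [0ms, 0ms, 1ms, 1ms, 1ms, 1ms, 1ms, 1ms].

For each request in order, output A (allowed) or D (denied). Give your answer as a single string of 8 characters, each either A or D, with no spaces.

Simulating step by step:
  req#1 t=0ms: ALLOW
  req#2 t=0ms: ALLOW
  req#3 t=1ms: ALLOW
  req#4 t=1ms: ALLOW
  req#5 t=1ms: ALLOW
  req#6 t=1ms: DENY
  req#7 t=1ms: DENY
  req#8 t=1ms: DENY

Answer: AAAAADDD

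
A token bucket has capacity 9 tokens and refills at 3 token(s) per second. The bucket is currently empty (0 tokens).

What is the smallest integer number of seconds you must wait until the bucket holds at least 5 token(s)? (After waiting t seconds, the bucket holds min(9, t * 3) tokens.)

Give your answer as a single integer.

Need t * 3 >= 5, so t >= 5/3.
Smallest integer t = ceil(5/3) = 2.

Answer: 2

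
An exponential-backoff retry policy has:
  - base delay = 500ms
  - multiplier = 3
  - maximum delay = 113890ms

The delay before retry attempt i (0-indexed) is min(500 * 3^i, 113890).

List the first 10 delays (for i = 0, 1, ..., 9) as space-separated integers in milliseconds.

Computing each delay:
  i=0: min(500*3^0, 113890) = 500
  i=1: min(500*3^1, 113890) = 1500
  i=2: min(500*3^2, 113890) = 4500
  i=3: min(500*3^3, 113890) = 13500
  i=4: min(500*3^4, 113890) = 40500
  i=5: min(500*3^5, 113890) = 113890
  i=6: min(500*3^6, 113890) = 113890
  i=7: min(500*3^7, 113890) = 113890
  i=8: min(500*3^8, 113890) = 113890
  i=9: min(500*3^9, 113890) = 113890

Answer: 500 1500 4500 13500 40500 113890 113890 113890 113890 113890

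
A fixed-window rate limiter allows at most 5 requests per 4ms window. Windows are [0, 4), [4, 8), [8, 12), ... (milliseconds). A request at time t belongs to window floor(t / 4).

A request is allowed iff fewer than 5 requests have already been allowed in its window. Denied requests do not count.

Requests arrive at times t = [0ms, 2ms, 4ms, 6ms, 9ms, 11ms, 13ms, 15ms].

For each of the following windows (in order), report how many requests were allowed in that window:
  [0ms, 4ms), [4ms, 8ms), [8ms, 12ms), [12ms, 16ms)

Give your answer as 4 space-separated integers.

Answer: 2 2 2 2

Derivation:
Processing requests:
  req#1 t=0ms (window 0): ALLOW
  req#2 t=2ms (window 0): ALLOW
  req#3 t=4ms (window 1): ALLOW
  req#4 t=6ms (window 1): ALLOW
  req#5 t=9ms (window 2): ALLOW
  req#6 t=11ms (window 2): ALLOW
  req#7 t=13ms (window 3): ALLOW
  req#8 t=15ms (window 3): ALLOW

Allowed counts by window: 2 2 2 2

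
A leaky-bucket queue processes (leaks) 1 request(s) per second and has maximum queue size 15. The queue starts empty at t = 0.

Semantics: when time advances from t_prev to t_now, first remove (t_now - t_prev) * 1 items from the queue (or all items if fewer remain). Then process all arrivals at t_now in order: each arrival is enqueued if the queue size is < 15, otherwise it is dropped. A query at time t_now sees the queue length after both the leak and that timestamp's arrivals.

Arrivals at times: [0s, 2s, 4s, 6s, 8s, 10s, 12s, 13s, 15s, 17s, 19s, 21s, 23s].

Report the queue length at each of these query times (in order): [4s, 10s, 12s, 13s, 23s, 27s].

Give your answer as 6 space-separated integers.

Queue lengths at query times:
  query t=4s: backlog = 1
  query t=10s: backlog = 1
  query t=12s: backlog = 1
  query t=13s: backlog = 1
  query t=23s: backlog = 1
  query t=27s: backlog = 0

Answer: 1 1 1 1 1 0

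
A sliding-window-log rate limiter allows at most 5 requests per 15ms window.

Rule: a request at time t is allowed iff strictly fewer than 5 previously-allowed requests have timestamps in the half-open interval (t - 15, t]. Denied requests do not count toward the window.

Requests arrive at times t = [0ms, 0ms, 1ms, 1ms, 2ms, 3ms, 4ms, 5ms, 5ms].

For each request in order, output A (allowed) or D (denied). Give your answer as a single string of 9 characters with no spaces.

Tracking allowed requests in the window:
  req#1 t=0ms: ALLOW
  req#2 t=0ms: ALLOW
  req#3 t=1ms: ALLOW
  req#4 t=1ms: ALLOW
  req#5 t=2ms: ALLOW
  req#6 t=3ms: DENY
  req#7 t=4ms: DENY
  req#8 t=5ms: DENY
  req#9 t=5ms: DENY

Answer: AAAAADDDD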